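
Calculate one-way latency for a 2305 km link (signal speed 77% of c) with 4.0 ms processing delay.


Speed = 0.77 * 3e5 km/s = 231000 km/s
Propagation delay = 2305 / 231000 = 0.01 s = 9.9784 ms
Processing delay = 4.0 ms
Total one-way latency = 13.9784 ms


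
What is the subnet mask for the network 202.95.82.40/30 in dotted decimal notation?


/30 means 30 network bits, 2 host bits
Binary: 11111111111111111111111111111100
Mask: 255.255.255.252


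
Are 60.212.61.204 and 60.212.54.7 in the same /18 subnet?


Mask: 255.255.192.0
60.212.61.204 AND mask = 60.212.0.0
60.212.54.7 AND mask = 60.212.0.0
Yes, same subnet (60.212.0.0)


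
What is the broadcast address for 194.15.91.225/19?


Network: 194.15.64.0/19
Host bits = 13
Set all host bits to 1:
Broadcast: 194.15.95.255


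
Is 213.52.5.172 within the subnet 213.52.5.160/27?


Subnet network: 213.52.5.160
Test IP AND mask: 213.52.5.160
Yes, 213.52.5.172 is in 213.52.5.160/27


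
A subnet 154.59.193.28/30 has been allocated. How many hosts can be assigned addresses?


Host bits = 32 - 30 = 2
Total addresses = 2^2 = 4
Usable = total - 2 (network and broadcast)
Usable hosts: 2


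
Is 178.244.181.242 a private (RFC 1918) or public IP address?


RFC 1918 private ranges:
  10.0.0.0/8 (10.0.0.0 - 10.255.255.255)
  172.16.0.0/12 (172.16.0.0 - 172.31.255.255)
  192.168.0.0/16 (192.168.0.0 - 192.168.255.255)
Public (not in any RFC 1918 range)


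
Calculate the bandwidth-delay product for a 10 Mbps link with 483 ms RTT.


BDP = bandwidth * RTT
= 10 Mbps * 483 ms
= 10 * 1e6 * 483 / 1000 bits
= 4830000 bits
= 603750 bytes
= 589.5996 KB
BDP = 4830000 bits (603750 bytes)


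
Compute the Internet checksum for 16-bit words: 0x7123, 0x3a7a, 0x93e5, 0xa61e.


Sum all words (with carry folding):
+ 0x7123 = 0x7123
+ 0x3a7a = 0xab9d
+ 0x93e5 = 0x3f83
+ 0xa61e = 0xe5a1
One's complement: ~0xe5a1
Checksum = 0x1a5e


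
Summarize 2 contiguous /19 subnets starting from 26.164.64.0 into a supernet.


Original prefix: /19
Number of subnets: 2 = 2^1
New prefix = 19 - 1 = 18
Supernet: 26.164.64.0/18


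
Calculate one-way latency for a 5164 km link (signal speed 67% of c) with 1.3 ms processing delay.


Speed = 0.67 * 3e5 km/s = 201000 km/s
Propagation delay = 5164 / 201000 = 0.0257 s = 25.6915 ms
Processing delay = 1.3 ms
Total one-way latency = 26.9915 ms


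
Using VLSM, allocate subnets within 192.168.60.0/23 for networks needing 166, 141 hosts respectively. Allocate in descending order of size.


166 hosts -> /24 (254 usable): 192.168.60.0/24
141 hosts -> /24 (254 usable): 192.168.61.0/24
Allocation: 192.168.60.0/24 (166 hosts, 254 usable); 192.168.61.0/24 (141 hosts, 254 usable)


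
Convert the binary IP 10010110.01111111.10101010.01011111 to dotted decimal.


10010110 = 150
01111111 = 127
10101010 = 170
01011111 = 95
IP: 150.127.170.95


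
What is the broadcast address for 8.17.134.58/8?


Network: 8.0.0.0/8
Host bits = 24
Set all host bits to 1:
Broadcast: 8.255.255.255


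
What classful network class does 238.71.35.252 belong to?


First octet: 238
Binary: 11101110
1110xxxx -> Class D (224-239)
Class D (multicast), default mask N/A


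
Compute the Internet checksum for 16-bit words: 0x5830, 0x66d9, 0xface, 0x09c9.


Sum all words (with carry folding):
+ 0x5830 = 0x5830
+ 0x66d9 = 0xbf09
+ 0xface = 0xb9d8
+ 0x09c9 = 0xc3a1
One's complement: ~0xc3a1
Checksum = 0x3c5e


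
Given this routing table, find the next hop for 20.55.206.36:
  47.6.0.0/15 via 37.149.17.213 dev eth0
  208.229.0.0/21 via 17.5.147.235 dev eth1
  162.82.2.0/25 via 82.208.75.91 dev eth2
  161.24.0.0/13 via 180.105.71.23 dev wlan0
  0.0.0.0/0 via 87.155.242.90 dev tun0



Longest prefix match for 20.55.206.36:
  /15 47.6.0.0: no
  /21 208.229.0.0: no
  /25 162.82.2.0: no
  /13 161.24.0.0: no
  /0 0.0.0.0: MATCH
Selected: next-hop 87.155.242.90 via tun0 (matched /0)


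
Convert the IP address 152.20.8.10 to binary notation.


152 = 10011000
20 = 00010100
8 = 00001000
10 = 00001010
Binary: 10011000.00010100.00001000.00001010


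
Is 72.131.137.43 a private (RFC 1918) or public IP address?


RFC 1918 private ranges:
  10.0.0.0/8 (10.0.0.0 - 10.255.255.255)
  172.16.0.0/12 (172.16.0.0 - 172.31.255.255)
  192.168.0.0/16 (192.168.0.0 - 192.168.255.255)
Public (not in any RFC 1918 range)


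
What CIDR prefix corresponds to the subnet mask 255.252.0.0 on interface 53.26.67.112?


Binary: 11111111.11111100.00000000.00000000
Count leading 1s
Prefix: /14


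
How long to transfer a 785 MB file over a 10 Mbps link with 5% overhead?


Effective throughput = 10 * (1 - 5/100) = 9.5 Mbps
File size in Mb = 785 * 8 = 6280 Mb
Time = 6280 / 9.5
Time = 661.0526 seconds


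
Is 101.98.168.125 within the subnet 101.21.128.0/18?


Subnet network: 101.21.128.0
Test IP AND mask: 101.98.128.0
No, 101.98.168.125 is not in 101.21.128.0/18


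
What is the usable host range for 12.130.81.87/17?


Network: 12.130.0.0
Broadcast: 12.130.127.255
First usable = network + 1
Last usable = broadcast - 1
Range: 12.130.0.1 to 12.130.127.254


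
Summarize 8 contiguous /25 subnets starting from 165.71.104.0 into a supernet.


Original prefix: /25
Number of subnets: 8 = 2^3
New prefix = 25 - 3 = 22
Supernet: 165.71.104.0/22


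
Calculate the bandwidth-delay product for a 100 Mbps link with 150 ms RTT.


BDP = bandwidth * RTT
= 100 Mbps * 150 ms
= 100 * 1e6 * 150 / 1000 bits
= 15000000 bits
= 1875000 bytes
= 1831.0547 KB
BDP = 15000000 bits (1875000 bytes)


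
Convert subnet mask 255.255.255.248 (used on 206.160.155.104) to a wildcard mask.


Subnet mask: 255.255.255.248
Wildcard = 255.255.255.255 - subnet mask
255 - 255 = 0
255 - 255 = 0
255 - 255 = 0
255 - 248 = 7
Wildcard: 0.0.0.7


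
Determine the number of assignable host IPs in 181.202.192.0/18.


Host bits = 32 - 18 = 14
Total addresses = 2^14 = 16384
Usable = total - 2 (network and broadcast)
Usable hosts: 16382


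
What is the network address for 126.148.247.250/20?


IP:   01111110.10010100.11110111.11111010
Mask: 11111111.11111111.11110000.00000000
AND operation:
Net:  01111110.10010100.11110000.00000000
Network: 126.148.240.0/20


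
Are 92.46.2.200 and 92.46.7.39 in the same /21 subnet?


Mask: 255.255.248.0
92.46.2.200 AND mask = 92.46.0.0
92.46.7.39 AND mask = 92.46.0.0
Yes, same subnet (92.46.0.0)


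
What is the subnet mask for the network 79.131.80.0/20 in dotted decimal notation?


/20 means 20 network bits, 12 host bits
Binary: 11111111111111111111000000000000
Mask: 255.255.240.0


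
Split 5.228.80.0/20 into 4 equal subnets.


New prefix = 20 + 2 = 22
Each subnet has 1024 addresses
  5.228.80.0/22
  5.228.84.0/22
  5.228.88.0/22
  5.228.92.0/22
Subnets: 5.228.80.0/22, 5.228.84.0/22, 5.228.88.0/22, 5.228.92.0/22


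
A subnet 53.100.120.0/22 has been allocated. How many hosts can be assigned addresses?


Host bits = 32 - 22 = 10
Total addresses = 2^10 = 1024
Usable = total - 2 (network and broadcast)
Usable hosts: 1022


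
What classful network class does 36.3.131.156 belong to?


First octet: 36
Binary: 00100100
0xxxxxxx -> Class A (1-126)
Class A, default mask 255.0.0.0 (/8)


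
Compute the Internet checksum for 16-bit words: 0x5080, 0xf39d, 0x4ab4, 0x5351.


Sum all words (with carry folding):
+ 0x5080 = 0x5080
+ 0xf39d = 0x441e
+ 0x4ab4 = 0x8ed2
+ 0x5351 = 0xe223
One's complement: ~0xe223
Checksum = 0x1ddc


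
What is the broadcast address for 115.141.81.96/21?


Network: 115.141.80.0/21
Host bits = 11
Set all host bits to 1:
Broadcast: 115.141.87.255


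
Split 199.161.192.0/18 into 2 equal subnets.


New prefix = 18 + 1 = 19
Each subnet has 8192 addresses
  199.161.192.0/19
  199.161.224.0/19
Subnets: 199.161.192.0/19, 199.161.224.0/19


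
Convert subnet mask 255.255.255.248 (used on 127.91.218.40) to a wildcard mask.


Subnet mask: 255.255.255.248
Wildcard = 255.255.255.255 - subnet mask
255 - 255 = 0
255 - 255 = 0
255 - 255 = 0
255 - 248 = 7
Wildcard: 0.0.0.7


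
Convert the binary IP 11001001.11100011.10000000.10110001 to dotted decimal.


11001001 = 201
11100011 = 227
10000000 = 128
10110001 = 177
IP: 201.227.128.177


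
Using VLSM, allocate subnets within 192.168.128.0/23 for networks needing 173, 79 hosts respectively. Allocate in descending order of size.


173 hosts -> /24 (254 usable): 192.168.128.0/24
79 hosts -> /25 (126 usable): 192.168.129.0/25
Allocation: 192.168.128.0/24 (173 hosts, 254 usable); 192.168.129.0/25 (79 hosts, 126 usable)


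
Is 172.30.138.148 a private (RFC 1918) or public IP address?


RFC 1918 private ranges:
  10.0.0.0/8 (10.0.0.0 - 10.255.255.255)
  172.16.0.0/12 (172.16.0.0 - 172.31.255.255)
  192.168.0.0/16 (192.168.0.0 - 192.168.255.255)
Private (in 172.16.0.0/12)


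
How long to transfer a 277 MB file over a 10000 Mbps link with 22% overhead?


Effective throughput = 10000 * (1 - 22/100) = 7800 Mbps
File size in Mb = 277 * 8 = 2216 Mb
Time = 2216 / 7800
Time = 0.2841 seconds


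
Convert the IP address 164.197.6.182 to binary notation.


164 = 10100100
197 = 11000101
6 = 00000110
182 = 10110110
Binary: 10100100.11000101.00000110.10110110


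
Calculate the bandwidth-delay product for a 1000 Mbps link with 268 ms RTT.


BDP = bandwidth * RTT
= 1000 Mbps * 268 ms
= 1000 * 1e6 * 268 / 1000 bits
= 268000000 bits
= 33500000 bytes
= 32714.8438 KB
BDP = 268000000 bits (33500000 bytes)


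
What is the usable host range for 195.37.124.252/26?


Network: 195.37.124.192
Broadcast: 195.37.124.255
First usable = network + 1
Last usable = broadcast - 1
Range: 195.37.124.193 to 195.37.124.254


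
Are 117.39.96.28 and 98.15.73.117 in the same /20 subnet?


Mask: 255.255.240.0
117.39.96.28 AND mask = 117.39.96.0
98.15.73.117 AND mask = 98.15.64.0
No, different subnets (117.39.96.0 vs 98.15.64.0)


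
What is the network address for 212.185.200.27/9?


IP:   11010100.10111001.11001000.00011011
Mask: 11111111.10000000.00000000.00000000
AND operation:
Net:  11010100.10000000.00000000.00000000
Network: 212.128.0.0/9


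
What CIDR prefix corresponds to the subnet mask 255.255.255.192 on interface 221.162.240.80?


Binary: 11111111.11111111.11111111.11000000
Count leading 1s
Prefix: /26


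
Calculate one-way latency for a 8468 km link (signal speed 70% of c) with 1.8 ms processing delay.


Speed = 0.7 * 3e5 km/s = 210000 km/s
Propagation delay = 8468 / 210000 = 0.0403 s = 40.3238 ms
Processing delay = 1.8 ms
Total one-way latency = 42.1238 ms


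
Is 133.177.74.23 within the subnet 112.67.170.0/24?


Subnet network: 112.67.170.0
Test IP AND mask: 133.177.74.0
No, 133.177.74.23 is not in 112.67.170.0/24


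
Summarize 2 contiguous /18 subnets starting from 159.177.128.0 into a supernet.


Original prefix: /18
Number of subnets: 2 = 2^1
New prefix = 18 - 1 = 17
Supernet: 159.177.128.0/17


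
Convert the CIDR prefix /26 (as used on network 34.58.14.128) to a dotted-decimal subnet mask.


/26 means 26 network bits, 6 host bits
Binary: 11111111111111111111111111000000
Mask: 255.255.255.192


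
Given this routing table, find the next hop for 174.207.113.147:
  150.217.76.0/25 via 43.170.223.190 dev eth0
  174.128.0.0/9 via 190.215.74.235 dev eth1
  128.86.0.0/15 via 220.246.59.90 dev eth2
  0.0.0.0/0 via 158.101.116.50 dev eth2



Longest prefix match for 174.207.113.147:
  /25 150.217.76.0: no
  /9 174.128.0.0: MATCH
  /15 128.86.0.0: no
  /0 0.0.0.0: MATCH
Selected: next-hop 190.215.74.235 via eth1 (matched /9)


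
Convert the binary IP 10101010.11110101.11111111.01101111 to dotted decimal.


10101010 = 170
11110101 = 245
11111111 = 255
01101111 = 111
IP: 170.245.255.111


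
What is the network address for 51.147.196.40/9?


IP:   00110011.10010011.11000100.00101000
Mask: 11111111.10000000.00000000.00000000
AND operation:
Net:  00110011.10000000.00000000.00000000
Network: 51.128.0.0/9


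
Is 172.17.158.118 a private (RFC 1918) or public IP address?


RFC 1918 private ranges:
  10.0.0.0/8 (10.0.0.0 - 10.255.255.255)
  172.16.0.0/12 (172.16.0.0 - 172.31.255.255)
  192.168.0.0/16 (192.168.0.0 - 192.168.255.255)
Private (in 172.16.0.0/12)


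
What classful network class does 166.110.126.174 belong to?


First octet: 166
Binary: 10100110
10xxxxxx -> Class B (128-191)
Class B, default mask 255.255.0.0 (/16)


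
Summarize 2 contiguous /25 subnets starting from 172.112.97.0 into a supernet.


Original prefix: /25
Number of subnets: 2 = 2^1
New prefix = 25 - 1 = 24
Supernet: 172.112.97.0/24


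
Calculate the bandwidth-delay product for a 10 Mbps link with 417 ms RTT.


BDP = bandwidth * RTT
= 10 Mbps * 417 ms
= 10 * 1e6 * 417 / 1000 bits
= 4170000 bits
= 521250 bytes
= 509.0332 KB
BDP = 4170000 bits (521250 bytes)


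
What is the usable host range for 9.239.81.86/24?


Network: 9.239.81.0
Broadcast: 9.239.81.255
First usable = network + 1
Last usable = broadcast - 1
Range: 9.239.81.1 to 9.239.81.254


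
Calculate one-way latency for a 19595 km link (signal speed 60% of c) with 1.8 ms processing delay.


Speed = 0.6 * 3e5 km/s = 180000 km/s
Propagation delay = 19595 / 180000 = 0.1089 s = 108.8611 ms
Processing delay = 1.8 ms
Total one-way latency = 110.6611 ms


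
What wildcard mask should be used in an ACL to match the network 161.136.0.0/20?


Subnet mask: 255.255.240.0
Wildcard = 255.255.255.255 - subnet mask
255 - 255 = 0
255 - 255 = 0
255 - 240 = 15
255 - 0 = 255
Wildcard: 0.0.15.255


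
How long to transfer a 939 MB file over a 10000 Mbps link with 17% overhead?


Effective throughput = 10000 * (1 - 17/100) = 8300 Mbps
File size in Mb = 939 * 8 = 7512 Mb
Time = 7512 / 8300
Time = 0.9051 seconds


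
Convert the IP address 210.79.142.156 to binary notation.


210 = 11010010
79 = 01001111
142 = 10001110
156 = 10011100
Binary: 11010010.01001111.10001110.10011100


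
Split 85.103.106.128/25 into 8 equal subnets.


New prefix = 25 + 3 = 28
Each subnet has 16 addresses
  85.103.106.128/28
  85.103.106.144/28
  85.103.106.160/28
  85.103.106.176/28
  85.103.106.192/28
  85.103.106.208/28
  85.103.106.224/28
  85.103.106.240/28
Subnets: 85.103.106.128/28, 85.103.106.144/28, 85.103.106.160/28, 85.103.106.176/28, 85.103.106.192/28, 85.103.106.208/28, 85.103.106.224/28, 85.103.106.240/28


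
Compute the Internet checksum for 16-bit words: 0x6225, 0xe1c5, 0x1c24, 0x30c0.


Sum all words (with carry folding):
+ 0x6225 = 0x6225
+ 0xe1c5 = 0x43eb
+ 0x1c24 = 0x600f
+ 0x30c0 = 0x90cf
One's complement: ~0x90cf
Checksum = 0x6f30


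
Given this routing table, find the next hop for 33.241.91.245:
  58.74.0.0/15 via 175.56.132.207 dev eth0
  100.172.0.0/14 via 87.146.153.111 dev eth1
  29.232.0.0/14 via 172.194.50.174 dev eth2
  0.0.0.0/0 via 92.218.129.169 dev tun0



Longest prefix match for 33.241.91.245:
  /15 58.74.0.0: no
  /14 100.172.0.0: no
  /14 29.232.0.0: no
  /0 0.0.0.0: MATCH
Selected: next-hop 92.218.129.169 via tun0 (matched /0)


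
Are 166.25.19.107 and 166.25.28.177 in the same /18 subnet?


Mask: 255.255.192.0
166.25.19.107 AND mask = 166.25.0.0
166.25.28.177 AND mask = 166.25.0.0
Yes, same subnet (166.25.0.0)


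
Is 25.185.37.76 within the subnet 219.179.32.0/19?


Subnet network: 219.179.32.0
Test IP AND mask: 25.185.32.0
No, 25.185.37.76 is not in 219.179.32.0/19


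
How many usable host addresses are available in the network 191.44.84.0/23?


Host bits = 32 - 23 = 9
Total addresses = 2^9 = 512
Usable = total - 2 (network and broadcast)
Usable hosts: 510


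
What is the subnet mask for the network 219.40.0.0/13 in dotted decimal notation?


/13 means 13 network bits, 19 host bits
Binary: 11111111111110000000000000000000
Mask: 255.248.0.0


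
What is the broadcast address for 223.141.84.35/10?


Network: 223.128.0.0/10
Host bits = 22
Set all host bits to 1:
Broadcast: 223.191.255.255


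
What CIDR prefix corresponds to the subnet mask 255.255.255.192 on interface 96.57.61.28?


Binary: 11111111.11111111.11111111.11000000
Count leading 1s
Prefix: /26


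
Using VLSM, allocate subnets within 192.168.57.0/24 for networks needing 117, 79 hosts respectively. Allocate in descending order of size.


117 hosts -> /25 (126 usable): 192.168.57.0/25
79 hosts -> /25 (126 usable): 192.168.57.128/25
Allocation: 192.168.57.0/25 (117 hosts, 126 usable); 192.168.57.128/25 (79 hosts, 126 usable)


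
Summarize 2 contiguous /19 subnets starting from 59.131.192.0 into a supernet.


Original prefix: /19
Number of subnets: 2 = 2^1
New prefix = 19 - 1 = 18
Supernet: 59.131.192.0/18


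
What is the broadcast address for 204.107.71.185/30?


Network: 204.107.71.184/30
Host bits = 2
Set all host bits to 1:
Broadcast: 204.107.71.187


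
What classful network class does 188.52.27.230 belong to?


First octet: 188
Binary: 10111100
10xxxxxx -> Class B (128-191)
Class B, default mask 255.255.0.0 (/16)


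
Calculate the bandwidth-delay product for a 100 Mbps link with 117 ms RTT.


BDP = bandwidth * RTT
= 100 Mbps * 117 ms
= 100 * 1e6 * 117 / 1000 bits
= 11700000 bits
= 1462500 bytes
= 1428.2227 KB
BDP = 11700000 bits (1462500 bytes)


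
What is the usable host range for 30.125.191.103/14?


Network: 30.124.0.0
Broadcast: 30.127.255.255
First usable = network + 1
Last usable = broadcast - 1
Range: 30.124.0.1 to 30.127.255.254


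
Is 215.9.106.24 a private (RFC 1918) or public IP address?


RFC 1918 private ranges:
  10.0.0.0/8 (10.0.0.0 - 10.255.255.255)
  172.16.0.0/12 (172.16.0.0 - 172.31.255.255)
  192.168.0.0/16 (192.168.0.0 - 192.168.255.255)
Public (not in any RFC 1918 range)


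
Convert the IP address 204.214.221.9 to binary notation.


204 = 11001100
214 = 11010110
221 = 11011101
9 = 00001001
Binary: 11001100.11010110.11011101.00001001


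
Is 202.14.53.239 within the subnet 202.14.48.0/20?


Subnet network: 202.14.48.0
Test IP AND mask: 202.14.48.0
Yes, 202.14.53.239 is in 202.14.48.0/20


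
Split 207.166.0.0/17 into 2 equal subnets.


New prefix = 17 + 1 = 18
Each subnet has 16384 addresses
  207.166.0.0/18
  207.166.64.0/18
Subnets: 207.166.0.0/18, 207.166.64.0/18


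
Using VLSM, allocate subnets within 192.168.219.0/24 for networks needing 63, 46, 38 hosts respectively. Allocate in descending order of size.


63 hosts -> /25 (126 usable): 192.168.219.0/25
46 hosts -> /26 (62 usable): 192.168.219.128/26
38 hosts -> /26 (62 usable): 192.168.219.192/26
Allocation: 192.168.219.0/25 (63 hosts, 126 usable); 192.168.219.128/26 (46 hosts, 62 usable); 192.168.219.192/26 (38 hosts, 62 usable)


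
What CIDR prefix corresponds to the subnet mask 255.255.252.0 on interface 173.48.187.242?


Binary: 11111111.11111111.11111100.00000000
Count leading 1s
Prefix: /22


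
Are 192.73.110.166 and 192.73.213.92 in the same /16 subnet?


Mask: 255.255.0.0
192.73.110.166 AND mask = 192.73.0.0
192.73.213.92 AND mask = 192.73.0.0
Yes, same subnet (192.73.0.0)


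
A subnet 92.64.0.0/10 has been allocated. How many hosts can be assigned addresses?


Host bits = 32 - 10 = 22
Total addresses = 2^22 = 4194304
Usable = total - 2 (network and broadcast)
Usable hosts: 4194302


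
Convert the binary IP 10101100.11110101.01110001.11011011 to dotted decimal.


10101100 = 172
11110101 = 245
01110001 = 113
11011011 = 219
IP: 172.245.113.219


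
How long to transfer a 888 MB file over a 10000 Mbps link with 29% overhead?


Effective throughput = 10000 * (1 - 29/100) = 7100 Mbps
File size in Mb = 888 * 8 = 7104 Mb
Time = 7104 / 7100
Time = 1.0006 seconds


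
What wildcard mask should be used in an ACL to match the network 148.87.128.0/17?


Subnet mask: 255.255.128.0
Wildcard = 255.255.255.255 - subnet mask
255 - 255 = 0
255 - 255 = 0
255 - 128 = 127
255 - 0 = 255
Wildcard: 0.0.127.255


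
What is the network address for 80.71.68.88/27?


IP:   01010000.01000111.01000100.01011000
Mask: 11111111.11111111.11111111.11100000
AND operation:
Net:  01010000.01000111.01000100.01000000
Network: 80.71.68.64/27


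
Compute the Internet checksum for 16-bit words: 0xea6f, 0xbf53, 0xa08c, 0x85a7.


Sum all words (with carry folding):
+ 0xea6f = 0xea6f
+ 0xbf53 = 0xa9c3
+ 0xa08c = 0x4a50
+ 0x85a7 = 0xcff7
One's complement: ~0xcff7
Checksum = 0x3008


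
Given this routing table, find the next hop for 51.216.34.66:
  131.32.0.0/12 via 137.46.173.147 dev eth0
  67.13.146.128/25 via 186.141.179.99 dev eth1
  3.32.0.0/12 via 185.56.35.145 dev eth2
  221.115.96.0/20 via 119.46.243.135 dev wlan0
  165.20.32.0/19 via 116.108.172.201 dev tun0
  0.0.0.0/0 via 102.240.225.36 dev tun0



Longest prefix match for 51.216.34.66:
  /12 131.32.0.0: no
  /25 67.13.146.128: no
  /12 3.32.0.0: no
  /20 221.115.96.0: no
  /19 165.20.32.0: no
  /0 0.0.0.0: MATCH
Selected: next-hop 102.240.225.36 via tun0 (matched /0)


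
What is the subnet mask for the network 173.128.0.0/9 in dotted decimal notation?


/9 means 9 network bits, 23 host bits
Binary: 11111111100000000000000000000000
Mask: 255.128.0.0


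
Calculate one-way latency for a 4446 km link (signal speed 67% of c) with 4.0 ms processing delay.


Speed = 0.67 * 3e5 km/s = 201000 km/s
Propagation delay = 4446 / 201000 = 0.0221 s = 22.1194 ms
Processing delay = 4.0 ms
Total one-way latency = 26.1194 ms


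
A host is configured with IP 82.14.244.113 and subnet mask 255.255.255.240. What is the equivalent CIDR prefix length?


Binary: 11111111.11111111.11111111.11110000
Count leading 1s
Prefix: /28


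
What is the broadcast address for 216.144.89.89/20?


Network: 216.144.80.0/20
Host bits = 12
Set all host bits to 1:
Broadcast: 216.144.95.255


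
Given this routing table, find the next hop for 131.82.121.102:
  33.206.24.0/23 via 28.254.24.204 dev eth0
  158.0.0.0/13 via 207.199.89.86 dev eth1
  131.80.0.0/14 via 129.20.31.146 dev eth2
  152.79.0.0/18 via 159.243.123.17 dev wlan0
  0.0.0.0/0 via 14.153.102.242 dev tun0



Longest prefix match for 131.82.121.102:
  /23 33.206.24.0: no
  /13 158.0.0.0: no
  /14 131.80.0.0: MATCH
  /18 152.79.0.0: no
  /0 0.0.0.0: MATCH
Selected: next-hop 129.20.31.146 via eth2 (matched /14)


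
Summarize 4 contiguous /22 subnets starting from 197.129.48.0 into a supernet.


Original prefix: /22
Number of subnets: 4 = 2^2
New prefix = 22 - 2 = 20
Supernet: 197.129.48.0/20


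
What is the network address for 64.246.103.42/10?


IP:   01000000.11110110.01100111.00101010
Mask: 11111111.11000000.00000000.00000000
AND operation:
Net:  01000000.11000000.00000000.00000000
Network: 64.192.0.0/10


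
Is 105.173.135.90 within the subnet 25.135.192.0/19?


Subnet network: 25.135.192.0
Test IP AND mask: 105.173.128.0
No, 105.173.135.90 is not in 25.135.192.0/19


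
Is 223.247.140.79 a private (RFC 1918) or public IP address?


RFC 1918 private ranges:
  10.0.0.0/8 (10.0.0.0 - 10.255.255.255)
  172.16.0.0/12 (172.16.0.0 - 172.31.255.255)
  192.168.0.0/16 (192.168.0.0 - 192.168.255.255)
Public (not in any RFC 1918 range)


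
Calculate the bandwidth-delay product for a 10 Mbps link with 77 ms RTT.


BDP = bandwidth * RTT
= 10 Mbps * 77 ms
= 10 * 1e6 * 77 / 1000 bits
= 770000 bits
= 96250 bytes
= 93.9941 KB
BDP = 770000 bits (96250 bytes)


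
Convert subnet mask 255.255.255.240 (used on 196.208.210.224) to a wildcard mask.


Subnet mask: 255.255.255.240
Wildcard = 255.255.255.255 - subnet mask
255 - 255 = 0
255 - 255 = 0
255 - 255 = 0
255 - 240 = 15
Wildcard: 0.0.0.15


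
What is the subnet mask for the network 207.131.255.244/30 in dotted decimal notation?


/30 means 30 network bits, 2 host bits
Binary: 11111111111111111111111111111100
Mask: 255.255.255.252


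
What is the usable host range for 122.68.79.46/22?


Network: 122.68.76.0
Broadcast: 122.68.79.255
First usable = network + 1
Last usable = broadcast - 1
Range: 122.68.76.1 to 122.68.79.254


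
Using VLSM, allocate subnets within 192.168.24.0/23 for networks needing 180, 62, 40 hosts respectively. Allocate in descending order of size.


180 hosts -> /24 (254 usable): 192.168.24.0/24
62 hosts -> /26 (62 usable): 192.168.25.0/26
40 hosts -> /26 (62 usable): 192.168.25.64/26
Allocation: 192.168.24.0/24 (180 hosts, 254 usable); 192.168.25.0/26 (62 hosts, 62 usable); 192.168.25.64/26 (40 hosts, 62 usable)


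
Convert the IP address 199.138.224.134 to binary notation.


199 = 11000111
138 = 10001010
224 = 11100000
134 = 10000110
Binary: 11000111.10001010.11100000.10000110


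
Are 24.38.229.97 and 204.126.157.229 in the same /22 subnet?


Mask: 255.255.252.0
24.38.229.97 AND mask = 24.38.228.0
204.126.157.229 AND mask = 204.126.156.0
No, different subnets (24.38.228.0 vs 204.126.156.0)


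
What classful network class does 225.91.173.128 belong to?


First octet: 225
Binary: 11100001
1110xxxx -> Class D (224-239)
Class D (multicast), default mask N/A


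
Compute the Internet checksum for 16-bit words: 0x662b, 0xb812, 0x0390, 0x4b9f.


Sum all words (with carry folding):
+ 0x662b = 0x662b
+ 0xb812 = 0x1e3e
+ 0x0390 = 0x21ce
+ 0x4b9f = 0x6d6d
One's complement: ~0x6d6d
Checksum = 0x9292


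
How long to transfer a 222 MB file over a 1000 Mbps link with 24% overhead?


Effective throughput = 1000 * (1 - 24/100) = 760 Mbps
File size in Mb = 222 * 8 = 1776 Mb
Time = 1776 / 760
Time = 2.3368 seconds


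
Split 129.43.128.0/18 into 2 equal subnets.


New prefix = 18 + 1 = 19
Each subnet has 8192 addresses
  129.43.128.0/19
  129.43.160.0/19
Subnets: 129.43.128.0/19, 129.43.160.0/19


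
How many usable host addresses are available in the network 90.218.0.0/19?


Host bits = 32 - 19 = 13
Total addresses = 2^13 = 8192
Usable = total - 2 (network and broadcast)
Usable hosts: 8190


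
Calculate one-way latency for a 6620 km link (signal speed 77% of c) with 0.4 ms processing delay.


Speed = 0.77 * 3e5 km/s = 231000 km/s
Propagation delay = 6620 / 231000 = 0.0287 s = 28.658 ms
Processing delay = 0.4 ms
Total one-way latency = 29.058 ms


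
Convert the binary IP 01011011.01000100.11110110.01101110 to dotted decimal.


01011011 = 91
01000100 = 68
11110110 = 246
01101110 = 110
IP: 91.68.246.110


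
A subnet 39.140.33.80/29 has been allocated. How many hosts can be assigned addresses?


Host bits = 32 - 29 = 3
Total addresses = 2^3 = 8
Usable = total - 2 (network and broadcast)
Usable hosts: 6


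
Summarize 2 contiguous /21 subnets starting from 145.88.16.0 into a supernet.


Original prefix: /21
Number of subnets: 2 = 2^1
New prefix = 21 - 1 = 20
Supernet: 145.88.16.0/20


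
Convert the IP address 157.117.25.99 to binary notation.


157 = 10011101
117 = 01110101
25 = 00011001
99 = 01100011
Binary: 10011101.01110101.00011001.01100011


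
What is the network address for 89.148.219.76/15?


IP:   01011001.10010100.11011011.01001100
Mask: 11111111.11111110.00000000.00000000
AND operation:
Net:  01011001.10010100.00000000.00000000
Network: 89.148.0.0/15


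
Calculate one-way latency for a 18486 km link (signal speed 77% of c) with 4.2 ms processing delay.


Speed = 0.77 * 3e5 km/s = 231000 km/s
Propagation delay = 18486 / 231000 = 0.08 s = 80.026 ms
Processing delay = 4.2 ms
Total one-way latency = 84.226 ms


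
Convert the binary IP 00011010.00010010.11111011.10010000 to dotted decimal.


00011010 = 26
00010010 = 18
11111011 = 251
10010000 = 144
IP: 26.18.251.144


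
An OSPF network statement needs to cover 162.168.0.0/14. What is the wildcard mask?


Subnet mask: 255.252.0.0
Wildcard = 255.255.255.255 - subnet mask
255 - 255 = 0
255 - 252 = 3
255 - 0 = 255
255 - 0 = 255
Wildcard: 0.3.255.255


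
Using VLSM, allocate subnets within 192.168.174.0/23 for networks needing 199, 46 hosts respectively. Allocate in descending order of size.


199 hosts -> /24 (254 usable): 192.168.174.0/24
46 hosts -> /26 (62 usable): 192.168.175.0/26
Allocation: 192.168.174.0/24 (199 hosts, 254 usable); 192.168.175.0/26 (46 hosts, 62 usable)


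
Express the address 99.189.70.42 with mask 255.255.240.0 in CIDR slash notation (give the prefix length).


Binary: 11111111.11111111.11110000.00000000
Count leading 1s
Prefix: /20


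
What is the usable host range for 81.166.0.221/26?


Network: 81.166.0.192
Broadcast: 81.166.0.255
First usable = network + 1
Last usable = broadcast - 1
Range: 81.166.0.193 to 81.166.0.254


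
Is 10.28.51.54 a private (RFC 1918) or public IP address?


RFC 1918 private ranges:
  10.0.0.0/8 (10.0.0.0 - 10.255.255.255)
  172.16.0.0/12 (172.16.0.0 - 172.31.255.255)
  192.168.0.0/16 (192.168.0.0 - 192.168.255.255)
Private (in 10.0.0.0/8)


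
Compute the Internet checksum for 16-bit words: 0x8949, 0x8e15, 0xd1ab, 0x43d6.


Sum all words (with carry folding):
+ 0x8949 = 0x8949
+ 0x8e15 = 0x175f
+ 0xd1ab = 0xe90a
+ 0x43d6 = 0x2ce1
One's complement: ~0x2ce1
Checksum = 0xd31e


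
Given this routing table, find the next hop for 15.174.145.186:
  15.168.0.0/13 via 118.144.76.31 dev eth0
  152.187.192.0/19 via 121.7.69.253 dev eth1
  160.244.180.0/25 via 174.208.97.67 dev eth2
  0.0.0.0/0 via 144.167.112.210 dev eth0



Longest prefix match for 15.174.145.186:
  /13 15.168.0.0: MATCH
  /19 152.187.192.0: no
  /25 160.244.180.0: no
  /0 0.0.0.0: MATCH
Selected: next-hop 118.144.76.31 via eth0 (matched /13)


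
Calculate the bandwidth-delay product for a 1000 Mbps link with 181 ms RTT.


BDP = bandwidth * RTT
= 1000 Mbps * 181 ms
= 1000 * 1e6 * 181 / 1000 bits
= 181000000 bits
= 22625000 bytes
= 22094.7266 KB
BDP = 181000000 bits (22625000 bytes)


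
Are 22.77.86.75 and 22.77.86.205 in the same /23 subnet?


Mask: 255.255.254.0
22.77.86.75 AND mask = 22.77.86.0
22.77.86.205 AND mask = 22.77.86.0
Yes, same subnet (22.77.86.0)


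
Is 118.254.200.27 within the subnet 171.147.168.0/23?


Subnet network: 171.147.168.0
Test IP AND mask: 118.254.200.0
No, 118.254.200.27 is not in 171.147.168.0/23


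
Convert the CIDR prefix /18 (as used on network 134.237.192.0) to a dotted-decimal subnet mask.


/18 means 18 network bits, 14 host bits
Binary: 11111111111111111100000000000000
Mask: 255.255.192.0


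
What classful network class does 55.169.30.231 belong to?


First octet: 55
Binary: 00110111
0xxxxxxx -> Class A (1-126)
Class A, default mask 255.0.0.0 (/8)


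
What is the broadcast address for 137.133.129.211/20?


Network: 137.133.128.0/20
Host bits = 12
Set all host bits to 1:
Broadcast: 137.133.143.255


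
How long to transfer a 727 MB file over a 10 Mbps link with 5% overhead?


Effective throughput = 10 * (1 - 5/100) = 9.5 Mbps
File size in Mb = 727 * 8 = 5816 Mb
Time = 5816 / 9.5
Time = 612.2105 seconds


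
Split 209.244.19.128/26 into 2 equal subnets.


New prefix = 26 + 1 = 27
Each subnet has 32 addresses
  209.244.19.128/27
  209.244.19.160/27
Subnets: 209.244.19.128/27, 209.244.19.160/27


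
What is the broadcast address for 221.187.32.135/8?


Network: 221.0.0.0/8
Host bits = 24
Set all host bits to 1:
Broadcast: 221.255.255.255


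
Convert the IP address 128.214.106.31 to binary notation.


128 = 10000000
214 = 11010110
106 = 01101010
31 = 00011111
Binary: 10000000.11010110.01101010.00011111


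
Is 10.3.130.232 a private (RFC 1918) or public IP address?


RFC 1918 private ranges:
  10.0.0.0/8 (10.0.0.0 - 10.255.255.255)
  172.16.0.0/12 (172.16.0.0 - 172.31.255.255)
  192.168.0.0/16 (192.168.0.0 - 192.168.255.255)
Private (in 10.0.0.0/8)


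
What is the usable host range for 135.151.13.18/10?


Network: 135.128.0.0
Broadcast: 135.191.255.255
First usable = network + 1
Last usable = broadcast - 1
Range: 135.128.0.1 to 135.191.255.254


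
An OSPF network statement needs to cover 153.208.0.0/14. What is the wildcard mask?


Subnet mask: 255.252.0.0
Wildcard = 255.255.255.255 - subnet mask
255 - 255 = 0
255 - 252 = 3
255 - 0 = 255
255 - 0 = 255
Wildcard: 0.3.255.255


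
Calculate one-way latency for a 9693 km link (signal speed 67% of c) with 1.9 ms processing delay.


Speed = 0.67 * 3e5 km/s = 201000 km/s
Propagation delay = 9693 / 201000 = 0.0482 s = 48.2239 ms
Processing delay = 1.9 ms
Total one-way latency = 50.1239 ms


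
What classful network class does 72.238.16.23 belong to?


First octet: 72
Binary: 01001000
0xxxxxxx -> Class A (1-126)
Class A, default mask 255.0.0.0 (/8)


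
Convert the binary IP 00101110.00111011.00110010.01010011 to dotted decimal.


00101110 = 46
00111011 = 59
00110010 = 50
01010011 = 83
IP: 46.59.50.83


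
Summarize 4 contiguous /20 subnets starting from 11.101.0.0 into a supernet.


Original prefix: /20
Number of subnets: 4 = 2^2
New prefix = 20 - 2 = 18
Supernet: 11.101.0.0/18


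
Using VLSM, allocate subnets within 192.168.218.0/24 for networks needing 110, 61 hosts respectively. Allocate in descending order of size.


110 hosts -> /25 (126 usable): 192.168.218.0/25
61 hosts -> /26 (62 usable): 192.168.218.128/26
Allocation: 192.168.218.0/25 (110 hosts, 126 usable); 192.168.218.128/26 (61 hosts, 62 usable)


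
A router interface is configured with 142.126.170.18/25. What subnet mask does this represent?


/25 means 25 network bits, 7 host bits
Binary: 11111111111111111111111110000000
Mask: 255.255.255.128


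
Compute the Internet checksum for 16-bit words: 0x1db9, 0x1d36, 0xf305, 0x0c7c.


Sum all words (with carry folding):
+ 0x1db9 = 0x1db9
+ 0x1d36 = 0x3aef
+ 0xf305 = 0x2df5
+ 0x0c7c = 0x3a71
One's complement: ~0x3a71
Checksum = 0xc58e


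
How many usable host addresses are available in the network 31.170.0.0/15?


Host bits = 32 - 15 = 17
Total addresses = 2^17 = 131072
Usable = total - 2 (network and broadcast)
Usable hosts: 131070


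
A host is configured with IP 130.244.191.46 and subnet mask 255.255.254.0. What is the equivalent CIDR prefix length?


Binary: 11111111.11111111.11111110.00000000
Count leading 1s
Prefix: /23


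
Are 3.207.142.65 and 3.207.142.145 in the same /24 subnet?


Mask: 255.255.255.0
3.207.142.65 AND mask = 3.207.142.0
3.207.142.145 AND mask = 3.207.142.0
Yes, same subnet (3.207.142.0)


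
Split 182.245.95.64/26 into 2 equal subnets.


New prefix = 26 + 1 = 27
Each subnet has 32 addresses
  182.245.95.64/27
  182.245.95.96/27
Subnets: 182.245.95.64/27, 182.245.95.96/27


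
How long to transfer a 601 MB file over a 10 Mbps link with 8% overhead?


Effective throughput = 10 * (1 - 8/100) = 9.2 Mbps
File size in Mb = 601 * 8 = 4808 Mb
Time = 4808 / 9.2
Time = 522.6087 seconds


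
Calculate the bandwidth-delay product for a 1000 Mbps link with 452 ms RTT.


BDP = bandwidth * RTT
= 1000 Mbps * 452 ms
= 1000 * 1e6 * 452 / 1000 bits
= 452000000 bits
= 56500000 bytes
= 55175.7812 KB
BDP = 452000000 bits (56500000 bytes)


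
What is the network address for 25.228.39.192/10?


IP:   00011001.11100100.00100111.11000000
Mask: 11111111.11000000.00000000.00000000
AND operation:
Net:  00011001.11000000.00000000.00000000
Network: 25.192.0.0/10


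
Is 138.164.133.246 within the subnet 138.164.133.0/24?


Subnet network: 138.164.133.0
Test IP AND mask: 138.164.133.0
Yes, 138.164.133.246 is in 138.164.133.0/24


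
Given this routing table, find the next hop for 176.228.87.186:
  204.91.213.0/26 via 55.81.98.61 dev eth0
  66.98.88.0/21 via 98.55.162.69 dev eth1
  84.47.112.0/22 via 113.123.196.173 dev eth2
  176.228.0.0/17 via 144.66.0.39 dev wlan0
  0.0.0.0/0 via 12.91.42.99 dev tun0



Longest prefix match for 176.228.87.186:
  /26 204.91.213.0: no
  /21 66.98.88.0: no
  /22 84.47.112.0: no
  /17 176.228.0.0: MATCH
  /0 0.0.0.0: MATCH
Selected: next-hop 144.66.0.39 via wlan0 (matched /17)


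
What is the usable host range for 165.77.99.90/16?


Network: 165.77.0.0
Broadcast: 165.77.255.255
First usable = network + 1
Last usable = broadcast - 1
Range: 165.77.0.1 to 165.77.255.254


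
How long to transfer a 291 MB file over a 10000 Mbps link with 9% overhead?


Effective throughput = 10000 * (1 - 9/100) = 9100 Mbps
File size in Mb = 291 * 8 = 2328 Mb
Time = 2328 / 9100
Time = 0.2558 seconds


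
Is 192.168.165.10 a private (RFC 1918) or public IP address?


RFC 1918 private ranges:
  10.0.0.0/8 (10.0.0.0 - 10.255.255.255)
  172.16.0.0/12 (172.16.0.0 - 172.31.255.255)
  192.168.0.0/16 (192.168.0.0 - 192.168.255.255)
Private (in 192.168.0.0/16)


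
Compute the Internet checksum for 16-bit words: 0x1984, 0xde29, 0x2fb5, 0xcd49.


Sum all words (with carry folding):
+ 0x1984 = 0x1984
+ 0xde29 = 0xf7ad
+ 0x2fb5 = 0x2763
+ 0xcd49 = 0xf4ac
One's complement: ~0xf4ac
Checksum = 0x0b53


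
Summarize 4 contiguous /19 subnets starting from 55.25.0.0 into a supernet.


Original prefix: /19
Number of subnets: 4 = 2^2
New prefix = 19 - 2 = 17
Supernet: 55.25.0.0/17


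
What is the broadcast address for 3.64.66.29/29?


Network: 3.64.66.24/29
Host bits = 3
Set all host bits to 1:
Broadcast: 3.64.66.31


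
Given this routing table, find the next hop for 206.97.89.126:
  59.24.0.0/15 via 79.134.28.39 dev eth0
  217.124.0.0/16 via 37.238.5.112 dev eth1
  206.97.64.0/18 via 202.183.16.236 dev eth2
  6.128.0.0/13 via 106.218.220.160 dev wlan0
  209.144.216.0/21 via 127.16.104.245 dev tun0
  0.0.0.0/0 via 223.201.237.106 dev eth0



Longest prefix match for 206.97.89.126:
  /15 59.24.0.0: no
  /16 217.124.0.0: no
  /18 206.97.64.0: MATCH
  /13 6.128.0.0: no
  /21 209.144.216.0: no
  /0 0.0.0.0: MATCH
Selected: next-hop 202.183.16.236 via eth2 (matched /18)


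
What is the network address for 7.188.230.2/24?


IP:   00000111.10111100.11100110.00000010
Mask: 11111111.11111111.11111111.00000000
AND operation:
Net:  00000111.10111100.11100110.00000000
Network: 7.188.230.0/24


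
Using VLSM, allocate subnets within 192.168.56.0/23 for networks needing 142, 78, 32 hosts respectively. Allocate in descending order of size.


142 hosts -> /24 (254 usable): 192.168.56.0/24
78 hosts -> /25 (126 usable): 192.168.57.0/25
32 hosts -> /26 (62 usable): 192.168.57.128/26
Allocation: 192.168.56.0/24 (142 hosts, 254 usable); 192.168.57.0/25 (78 hosts, 126 usable); 192.168.57.128/26 (32 hosts, 62 usable)


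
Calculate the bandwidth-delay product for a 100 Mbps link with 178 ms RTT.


BDP = bandwidth * RTT
= 100 Mbps * 178 ms
= 100 * 1e6 * 178 / 1000 bits
= 17800000 bits
= 2225000 bytes
= 2172.8516 KB
BDP = 17800000 bits (2225000 bytes)


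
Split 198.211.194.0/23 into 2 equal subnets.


New prefix = 23 + 1 = 24
Each subnet has 256 addresses
  198.211.194.0/24
  198.211.195.0/24
Subnets: 198.211.194.0/24, 198.211.195.0/24


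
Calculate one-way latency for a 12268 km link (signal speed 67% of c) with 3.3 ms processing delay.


Speed = 0.67 * 3e5 km/s = 201000 km/s
Propagation delay = 12268 / 201000 = 0.061 s = 61.0348 ms
Processing delay = 3.3 ms
Total one-way latency = 64.3348 ms


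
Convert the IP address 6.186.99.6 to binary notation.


6 = 00000110
186 = 10111010
99 = 01100011
6 = 00000110
Binary: 00000110.10111010.01100011.00000110


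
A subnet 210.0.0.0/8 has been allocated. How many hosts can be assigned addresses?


Host bits = 32 - 8 = 24
Total addresses = 2^24 = 16777216
Usable = total - 2 (network and broadcast)
Usable hosts: 16777214


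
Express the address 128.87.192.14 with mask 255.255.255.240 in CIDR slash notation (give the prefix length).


Binary: 11111111.11111111.11111111.11110000
Count leading 1s
Prefix: /28


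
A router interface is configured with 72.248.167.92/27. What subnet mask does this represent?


/27 means 27 network bits, 5 host bits
Binary: 11111111111111111111111111100000
Mask: 255.255.255.224
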